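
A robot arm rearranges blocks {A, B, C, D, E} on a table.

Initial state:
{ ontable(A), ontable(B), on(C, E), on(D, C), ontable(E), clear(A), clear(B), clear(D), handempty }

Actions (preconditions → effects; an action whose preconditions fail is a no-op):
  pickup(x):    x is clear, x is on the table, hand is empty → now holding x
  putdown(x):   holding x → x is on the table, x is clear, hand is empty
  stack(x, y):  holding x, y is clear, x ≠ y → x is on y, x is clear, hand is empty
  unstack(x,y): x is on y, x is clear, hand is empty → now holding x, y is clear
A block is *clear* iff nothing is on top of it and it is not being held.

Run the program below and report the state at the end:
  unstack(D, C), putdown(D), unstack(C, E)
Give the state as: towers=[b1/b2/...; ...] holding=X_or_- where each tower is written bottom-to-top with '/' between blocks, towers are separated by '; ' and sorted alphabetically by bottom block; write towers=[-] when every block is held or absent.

towers=[A; B; D; E] holding=C

step 1 (unstack(D, C)): towers=[A; B; E/C] holding=D
step 2 (putdown(D)): towers=[A; B; D; E/C] holding=-
step 3 (unstack(C, E)): towers=[A; B; D; E] holding=C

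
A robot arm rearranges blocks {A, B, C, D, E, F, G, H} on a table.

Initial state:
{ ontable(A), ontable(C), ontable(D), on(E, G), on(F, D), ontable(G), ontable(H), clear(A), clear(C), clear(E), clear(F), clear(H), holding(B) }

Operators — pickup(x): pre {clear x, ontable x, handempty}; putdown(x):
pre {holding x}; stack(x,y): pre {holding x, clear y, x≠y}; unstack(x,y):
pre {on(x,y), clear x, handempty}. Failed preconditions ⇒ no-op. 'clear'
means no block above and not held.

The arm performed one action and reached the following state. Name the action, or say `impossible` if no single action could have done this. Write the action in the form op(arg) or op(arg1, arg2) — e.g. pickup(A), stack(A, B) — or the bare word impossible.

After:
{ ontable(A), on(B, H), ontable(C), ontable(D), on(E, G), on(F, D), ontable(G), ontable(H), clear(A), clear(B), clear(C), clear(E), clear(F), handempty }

target: towers=[A; C; D/F; G/E; H/B] holding=-
        putdown(B) → towers=[A; B; C; D/F; G/E; H] holding=-
       stack(B, A) → towers=[A/B; C; D/F; G/E; H] holding=-
       stack(B, E) → towers=[A; C; D/F; G/E/B; H] holding=-
       stack(B, H) → towers=[A; C; D/F; G/E; H/B] holding=-  ← match
       stack(B, F) → towers=[A; C; D/F/B; G/E; H] holding=-
       stack(B, C) → towers=[A; C/B; D/F; G/E; H] holding=-

stack(B, H)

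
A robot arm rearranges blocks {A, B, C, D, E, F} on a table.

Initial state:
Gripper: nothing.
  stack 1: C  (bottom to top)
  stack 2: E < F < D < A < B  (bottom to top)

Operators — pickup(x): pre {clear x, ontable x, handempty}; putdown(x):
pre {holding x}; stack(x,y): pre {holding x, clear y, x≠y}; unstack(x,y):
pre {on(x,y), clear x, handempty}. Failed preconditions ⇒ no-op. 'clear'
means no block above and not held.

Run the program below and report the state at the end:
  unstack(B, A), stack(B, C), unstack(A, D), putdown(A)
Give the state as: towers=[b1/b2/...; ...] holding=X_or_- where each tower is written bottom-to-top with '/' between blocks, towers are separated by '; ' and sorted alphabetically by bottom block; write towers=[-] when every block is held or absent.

step 1 (unstack(B, A)): towers=[C; E/F/D/A] holding=B
step 2 (stack(B, C)): towers=[C/B; E/F/D/A] holding=-
step 3 (unstack(A, D)): towers=[C/B; E/F/D] holding=A
step 4 (putdown(A)): towers=[A; C/B; E/F/D] holding=-

towers=[A; C/B; E/F/D] holding=-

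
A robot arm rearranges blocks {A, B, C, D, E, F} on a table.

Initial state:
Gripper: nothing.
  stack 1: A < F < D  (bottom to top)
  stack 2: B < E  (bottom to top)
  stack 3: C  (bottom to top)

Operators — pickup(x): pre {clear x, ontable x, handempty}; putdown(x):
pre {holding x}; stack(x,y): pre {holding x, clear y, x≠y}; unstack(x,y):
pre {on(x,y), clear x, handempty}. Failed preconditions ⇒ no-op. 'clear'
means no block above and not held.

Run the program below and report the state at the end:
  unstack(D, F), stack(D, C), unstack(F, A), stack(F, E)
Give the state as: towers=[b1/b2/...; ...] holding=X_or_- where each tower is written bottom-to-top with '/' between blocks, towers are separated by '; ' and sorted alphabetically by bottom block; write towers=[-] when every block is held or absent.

step 1 (unstack(D, F)): towers=[A/F; B/E; C] holding=D
step 2 (stack(D, C)): towers=[A/F; B/E; C/D] holding=-
step 3 (unstack(F, A)): towers=[A; B/E; C/D] holding=F
step 4 (stack(F, E)): towers=[A; B/E/F; C/D] holding=-

towers=[A; B/E/F; C/D] holding=-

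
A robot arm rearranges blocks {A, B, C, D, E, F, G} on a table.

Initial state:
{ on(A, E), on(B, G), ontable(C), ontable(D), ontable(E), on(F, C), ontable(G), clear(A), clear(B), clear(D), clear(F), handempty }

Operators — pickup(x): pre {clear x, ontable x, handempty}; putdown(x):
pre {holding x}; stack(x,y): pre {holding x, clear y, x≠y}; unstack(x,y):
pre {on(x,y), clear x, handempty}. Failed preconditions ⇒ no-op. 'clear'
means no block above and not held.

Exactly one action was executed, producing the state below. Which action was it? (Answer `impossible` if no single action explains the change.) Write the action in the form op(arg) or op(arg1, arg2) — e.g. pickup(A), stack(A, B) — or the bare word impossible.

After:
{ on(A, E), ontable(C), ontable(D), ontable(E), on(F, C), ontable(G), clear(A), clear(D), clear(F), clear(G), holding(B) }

unstack(B, G)

target: towers=[C/F; D; E/A; G] holding=B
     unstack(B, G) → towers=[C/F; D; E/A; G] holding=B  ← match
     unstack(F, C) → towers=[C; D; E/A; G/B] holding=F
         pickup(D) → towers=[C/F; E/A; G/B] holding=D
     unstack(A, E) → towers=[C/F; D; E; G/B] holding=A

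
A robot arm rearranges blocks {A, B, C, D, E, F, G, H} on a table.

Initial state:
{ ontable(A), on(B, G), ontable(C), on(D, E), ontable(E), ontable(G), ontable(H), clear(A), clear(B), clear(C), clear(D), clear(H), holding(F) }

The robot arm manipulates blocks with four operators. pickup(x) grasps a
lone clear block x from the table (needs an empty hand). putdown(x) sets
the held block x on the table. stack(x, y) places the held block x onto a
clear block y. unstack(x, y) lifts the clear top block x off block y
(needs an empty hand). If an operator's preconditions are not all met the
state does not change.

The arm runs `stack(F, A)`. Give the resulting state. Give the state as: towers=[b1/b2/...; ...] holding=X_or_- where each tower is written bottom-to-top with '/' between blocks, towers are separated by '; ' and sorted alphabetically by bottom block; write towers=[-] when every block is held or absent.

towers=[A/F; C; E/D; G/B; H] holding=-

before: towers=[A; C; E/D; G/B; H] holding=F
pre[stack(F, A)]: holding(F) ✓, clear(A) ✓, F≠A ✓
all met → apply stack(F, A)
after:  towers=[A/F; C; E/D; G/B; H] holding=-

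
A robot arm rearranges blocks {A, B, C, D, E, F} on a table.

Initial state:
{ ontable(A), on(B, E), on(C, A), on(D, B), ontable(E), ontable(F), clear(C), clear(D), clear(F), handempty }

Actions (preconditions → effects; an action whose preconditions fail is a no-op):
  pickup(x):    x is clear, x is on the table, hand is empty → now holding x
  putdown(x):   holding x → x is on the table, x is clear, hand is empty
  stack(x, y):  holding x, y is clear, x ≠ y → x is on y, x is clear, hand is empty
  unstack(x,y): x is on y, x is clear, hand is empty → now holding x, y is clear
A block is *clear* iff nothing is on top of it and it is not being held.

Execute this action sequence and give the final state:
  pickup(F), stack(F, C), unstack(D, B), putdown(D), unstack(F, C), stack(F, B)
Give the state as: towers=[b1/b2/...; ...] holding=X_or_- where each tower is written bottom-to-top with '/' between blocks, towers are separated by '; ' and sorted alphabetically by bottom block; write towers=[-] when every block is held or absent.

step 1 (pickup(F)): towers=[A/C; E/B/D] holding=F
step 2 (stack(F, C)): towers=[A/C/F; E/B/D] holding=-
step 3 (unstack(D, B)): towers=[A/C/F; E/B] holding=D
step 4 (putdown(D)): towers=[A/C/F; D; E/B] holding=-
step 5 (unstack(F, C)): towers=[A/C; D; E/B] holding=F
step 6 (stack(F, B)): towers=[A/C; D; E/B/F] holding=-

towers=[A/C; D; E/B/F] holding=-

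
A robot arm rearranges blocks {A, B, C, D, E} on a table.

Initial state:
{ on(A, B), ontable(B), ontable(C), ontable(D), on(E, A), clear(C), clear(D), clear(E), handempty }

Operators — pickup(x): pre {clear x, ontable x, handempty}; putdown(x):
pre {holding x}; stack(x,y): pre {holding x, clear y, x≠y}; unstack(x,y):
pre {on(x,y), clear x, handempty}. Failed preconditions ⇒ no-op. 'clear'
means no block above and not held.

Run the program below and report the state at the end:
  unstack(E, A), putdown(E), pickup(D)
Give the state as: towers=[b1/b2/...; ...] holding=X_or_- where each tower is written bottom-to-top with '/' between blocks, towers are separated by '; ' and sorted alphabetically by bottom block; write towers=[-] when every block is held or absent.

towers=[B/A; C; E] holding=D

step 1 (unstack(E, A)): towers=[B/A; C; D] holding=E
step 2 (putdown(E)): towers=[B/A; C; D; E] holding=-
step 3 (pickup(D)): towers=[B/A; C; E] holding=D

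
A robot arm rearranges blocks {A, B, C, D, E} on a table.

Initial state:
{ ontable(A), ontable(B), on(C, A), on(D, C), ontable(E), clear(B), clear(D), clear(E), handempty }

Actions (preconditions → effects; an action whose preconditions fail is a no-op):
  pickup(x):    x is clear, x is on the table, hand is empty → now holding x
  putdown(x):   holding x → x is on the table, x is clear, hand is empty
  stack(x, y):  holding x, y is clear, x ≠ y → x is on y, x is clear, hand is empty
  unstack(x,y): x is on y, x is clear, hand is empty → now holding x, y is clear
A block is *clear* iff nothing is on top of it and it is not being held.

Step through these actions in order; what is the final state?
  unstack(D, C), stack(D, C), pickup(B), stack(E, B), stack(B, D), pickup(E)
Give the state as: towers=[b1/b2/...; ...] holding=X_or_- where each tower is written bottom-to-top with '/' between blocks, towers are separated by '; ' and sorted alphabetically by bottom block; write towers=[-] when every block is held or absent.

towers=[A/C/D/B] holding=E

step 1 (unstack(D, C)): towers=[A/C; B; E] holding=D
step 2 (stack(D, C)): towers=[A/C/D; B; E] holding=-
step 3 (pickup(B)): towers=[A/C/D; E] holding=B
step 4 (stack(E, B)) [no-op]: towers=[A/C/D; E] holding=B
step 5 (stack(B, D)): towers=[A/C/D/B; E] holding=-
step 6 (pickup(E)): towers=[A/C/D/B] holding=E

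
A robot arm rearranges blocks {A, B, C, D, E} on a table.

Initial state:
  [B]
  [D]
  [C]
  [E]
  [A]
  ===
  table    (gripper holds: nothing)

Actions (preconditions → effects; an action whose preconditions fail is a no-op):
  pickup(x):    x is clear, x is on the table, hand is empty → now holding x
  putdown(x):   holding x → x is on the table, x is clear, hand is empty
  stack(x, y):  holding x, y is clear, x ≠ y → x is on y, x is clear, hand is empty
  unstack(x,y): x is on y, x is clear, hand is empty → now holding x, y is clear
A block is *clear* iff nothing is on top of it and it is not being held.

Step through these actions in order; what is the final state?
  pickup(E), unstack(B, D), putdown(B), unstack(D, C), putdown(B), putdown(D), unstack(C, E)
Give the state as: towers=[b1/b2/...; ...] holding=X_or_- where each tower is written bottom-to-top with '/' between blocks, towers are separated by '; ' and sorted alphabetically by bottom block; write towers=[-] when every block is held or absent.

step 1 (pickup(E)) [no-op]: towers=[A/E/C/D/B] holding=-
step 2 (unstack(B, D)): towers=[A/E/C/D] holding=B
step 3 (putdown(B)): towers=[A/E/C/D; B] holding=-
step 4 (unstack(D, C)): towers=[A/E/C; B] holding=D
step 5 (putdown(B)) [no-op]: towers=[A/E/C; B] holding=D
step 6 (putdown(D)): towers=[A/E/C; B; D] holding=-
step 7 (unstack(C, E)): towers=[A/E; B; D] holding=C

towers=[A/E; B; D] holding=C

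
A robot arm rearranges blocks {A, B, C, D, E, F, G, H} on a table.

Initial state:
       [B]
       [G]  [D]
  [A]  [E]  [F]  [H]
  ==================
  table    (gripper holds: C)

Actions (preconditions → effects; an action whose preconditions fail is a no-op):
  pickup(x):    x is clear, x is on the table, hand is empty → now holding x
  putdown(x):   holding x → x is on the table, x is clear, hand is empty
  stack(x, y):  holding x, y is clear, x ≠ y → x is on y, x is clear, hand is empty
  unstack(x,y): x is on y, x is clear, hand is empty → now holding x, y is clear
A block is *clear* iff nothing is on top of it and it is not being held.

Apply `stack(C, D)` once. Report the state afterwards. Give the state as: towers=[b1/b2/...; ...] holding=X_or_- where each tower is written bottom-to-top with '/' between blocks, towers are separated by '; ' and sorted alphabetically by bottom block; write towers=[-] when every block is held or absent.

before: towers=[A; E/G/B; F/D; H] holding=C
pre[stack(C, D)]: holding(C) ok, clear(D) ok, C≠D ok
all met → apply stack(C, D)
after:  towers=[A; E/G/B; F/D/C; H] holding=-

towers=[A; E/G/B; F/D/C; H] holding=-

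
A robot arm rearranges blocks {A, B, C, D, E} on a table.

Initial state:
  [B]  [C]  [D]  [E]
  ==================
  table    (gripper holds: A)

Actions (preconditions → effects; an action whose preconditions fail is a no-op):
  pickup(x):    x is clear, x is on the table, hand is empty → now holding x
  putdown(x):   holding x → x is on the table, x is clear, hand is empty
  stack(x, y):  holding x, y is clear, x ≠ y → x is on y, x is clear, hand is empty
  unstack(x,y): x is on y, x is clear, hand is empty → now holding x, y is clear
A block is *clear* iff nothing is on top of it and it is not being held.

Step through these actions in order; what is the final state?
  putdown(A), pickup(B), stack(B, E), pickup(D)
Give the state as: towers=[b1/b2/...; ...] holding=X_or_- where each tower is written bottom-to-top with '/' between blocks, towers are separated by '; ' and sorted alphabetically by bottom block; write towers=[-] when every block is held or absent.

step 1 (putdown(A)): towers=[A; B; C; D; E] holding=-
step 2 (pickup(B)): towers=[A; C; D; E] holding=B
step 3 (stack(B, E)): towers=[A; C; D; E/B] holding=-
step 4 (pickup(D)): towers=[A; C; E/B] holding=D

towers=[A; C; E/B] holding=D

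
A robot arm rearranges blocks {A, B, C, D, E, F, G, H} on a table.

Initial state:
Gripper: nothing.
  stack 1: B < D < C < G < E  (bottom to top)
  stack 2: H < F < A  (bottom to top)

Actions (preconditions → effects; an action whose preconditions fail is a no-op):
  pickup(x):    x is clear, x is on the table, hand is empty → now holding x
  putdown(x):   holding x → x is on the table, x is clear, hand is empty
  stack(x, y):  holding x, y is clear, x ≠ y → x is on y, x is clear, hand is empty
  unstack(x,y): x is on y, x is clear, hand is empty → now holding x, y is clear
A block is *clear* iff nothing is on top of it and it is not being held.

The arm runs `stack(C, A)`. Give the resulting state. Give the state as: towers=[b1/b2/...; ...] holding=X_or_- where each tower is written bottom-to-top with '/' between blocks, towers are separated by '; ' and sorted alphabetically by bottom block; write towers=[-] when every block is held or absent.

before: towers=[B/D/C/G/E; H/F/A] holding=-
pre[stack(C, A)]: holding(C) no, clear(A) yes, C≠A yes
holding(C) unmet → stack(C, A) is a no-op
after:  towers=[B/D/C/G/E; H/F/A] holding=-

towers=[B/D/C/G/E; H/F/A] holding=-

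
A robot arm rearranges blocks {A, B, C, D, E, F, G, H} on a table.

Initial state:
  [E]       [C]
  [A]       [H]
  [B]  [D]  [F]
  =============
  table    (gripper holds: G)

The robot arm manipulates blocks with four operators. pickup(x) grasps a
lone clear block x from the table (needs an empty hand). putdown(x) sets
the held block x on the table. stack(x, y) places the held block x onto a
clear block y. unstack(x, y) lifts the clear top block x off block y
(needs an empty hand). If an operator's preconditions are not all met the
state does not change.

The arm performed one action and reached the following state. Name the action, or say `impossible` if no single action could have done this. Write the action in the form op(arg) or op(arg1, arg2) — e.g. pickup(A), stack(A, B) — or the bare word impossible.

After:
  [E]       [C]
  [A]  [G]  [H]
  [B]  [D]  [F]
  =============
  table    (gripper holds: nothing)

target: towers=[B/A/E; D/G; F/H/C] holding=-
        putdown(G) → towers=[B/A/E; D; F/H/C; G] holding=-
       stack(G, E) → towers=[B/A/E/G; D; F/H/C] holding=-
       stack(G, D) → towers=[B/A/E; D/G; F/H/C] holding=-  ← match
       stack(G, C) → towers=[B/A/E; D; F/H/C/G] holding=-

stack(G, D)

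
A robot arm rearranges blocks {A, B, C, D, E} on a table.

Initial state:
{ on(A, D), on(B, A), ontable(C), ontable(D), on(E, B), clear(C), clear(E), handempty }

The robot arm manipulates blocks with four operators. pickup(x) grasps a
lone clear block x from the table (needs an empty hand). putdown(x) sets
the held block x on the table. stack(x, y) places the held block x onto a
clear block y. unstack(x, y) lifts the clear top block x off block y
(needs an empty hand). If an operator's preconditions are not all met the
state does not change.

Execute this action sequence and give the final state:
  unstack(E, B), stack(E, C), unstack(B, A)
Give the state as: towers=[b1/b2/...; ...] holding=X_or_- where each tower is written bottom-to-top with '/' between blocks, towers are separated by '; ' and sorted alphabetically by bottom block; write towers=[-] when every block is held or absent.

step 1 (unstack(E, B)): towers=[C; D/A/B] holding=E
step 2 (stack(E, C)): towers=[C/E; D/A/B] holding=-
step 3 (unstack(B, A)): towers=[C/E; D/A] holding=B

towers=[C/E; D/A] holding=B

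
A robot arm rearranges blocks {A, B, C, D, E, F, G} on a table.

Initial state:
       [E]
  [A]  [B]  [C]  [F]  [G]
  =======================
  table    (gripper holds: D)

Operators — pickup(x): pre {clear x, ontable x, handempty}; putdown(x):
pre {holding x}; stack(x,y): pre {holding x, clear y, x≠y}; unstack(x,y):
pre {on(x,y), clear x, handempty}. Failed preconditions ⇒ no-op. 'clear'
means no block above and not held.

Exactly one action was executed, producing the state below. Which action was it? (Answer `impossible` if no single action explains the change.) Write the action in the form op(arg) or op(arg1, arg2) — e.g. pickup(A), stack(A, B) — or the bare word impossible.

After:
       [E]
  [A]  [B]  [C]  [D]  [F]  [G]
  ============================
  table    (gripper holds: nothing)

target: towers=[A; B/E; C; D; F; G] holding=-
        putdown(D) → towers=[A; B/E; C; D; F; G] holding=-  ← match
       stack(D, F) → towers=[A; B/E; C; F/D; G] holding=-
       stack(D, G) → towers=[A; B/E; C; F; G/D] holding=-
       stack(D, A) → towers=[A/D; B/E; C; F; G] holding=-
       stack(D, E) → towers=[A; B/E/D; C; F; G] holding=-
       stack(D, C) → towers=[A; B/E; C/D; F; G] holding=-

putdown(D)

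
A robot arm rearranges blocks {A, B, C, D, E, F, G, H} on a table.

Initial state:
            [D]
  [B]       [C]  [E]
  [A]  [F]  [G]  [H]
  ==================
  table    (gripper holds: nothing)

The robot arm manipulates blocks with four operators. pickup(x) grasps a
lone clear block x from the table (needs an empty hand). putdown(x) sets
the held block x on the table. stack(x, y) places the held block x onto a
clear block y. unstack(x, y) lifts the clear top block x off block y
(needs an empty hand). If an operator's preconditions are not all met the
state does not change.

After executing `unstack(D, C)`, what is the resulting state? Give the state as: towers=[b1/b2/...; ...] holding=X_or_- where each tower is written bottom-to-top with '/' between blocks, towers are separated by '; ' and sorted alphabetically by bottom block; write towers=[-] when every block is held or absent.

before: towers=[A/B; F; G/C/D; H/E] holding=-
pre[unstack(D, C)]: on(D,C) ✓, clear(D) ✓, handempty ✓
all met → apply unstack(D, C)
after:  towers=[A/B; F; G/C; H/E] holding=D

towers=[A/B; F; G/C; H/E] holding=D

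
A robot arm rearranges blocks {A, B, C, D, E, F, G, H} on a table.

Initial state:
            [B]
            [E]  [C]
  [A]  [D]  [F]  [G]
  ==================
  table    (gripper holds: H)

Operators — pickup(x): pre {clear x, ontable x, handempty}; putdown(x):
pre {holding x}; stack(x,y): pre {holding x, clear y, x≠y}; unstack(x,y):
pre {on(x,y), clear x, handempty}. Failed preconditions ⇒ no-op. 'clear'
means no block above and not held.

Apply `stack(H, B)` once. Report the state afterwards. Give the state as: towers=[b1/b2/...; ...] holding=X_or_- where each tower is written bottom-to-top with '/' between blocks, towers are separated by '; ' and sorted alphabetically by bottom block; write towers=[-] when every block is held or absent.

towers=[A; D; F/E/B/H; G/C] holding=-

before: towers=[A; D; F/E/B; G/C] holding=H
pre[stack(H, B)]: holding(H) ✓, clear(B) ✓, H≠B ✓
all met → apply stack(H, B)
after:  towers=[A; D; F/E/B/H; G/C] holding=-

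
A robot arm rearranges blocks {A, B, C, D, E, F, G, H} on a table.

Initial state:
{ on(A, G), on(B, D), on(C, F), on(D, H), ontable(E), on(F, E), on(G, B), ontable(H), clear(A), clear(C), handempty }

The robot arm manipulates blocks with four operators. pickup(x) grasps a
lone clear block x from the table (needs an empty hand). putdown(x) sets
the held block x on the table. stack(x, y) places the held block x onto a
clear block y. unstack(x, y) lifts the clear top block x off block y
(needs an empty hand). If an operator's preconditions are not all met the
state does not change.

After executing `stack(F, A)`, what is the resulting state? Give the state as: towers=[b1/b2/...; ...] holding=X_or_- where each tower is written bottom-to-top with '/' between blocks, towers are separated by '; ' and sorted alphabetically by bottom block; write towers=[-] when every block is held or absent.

towers=[E/F/C; H/D/B/G/A] holding=-

before: towers=[E/F/C; H/D/B/G/A] holding=-
pre[stack(F, A)]: holding(F) ✗, clear(A) ✓, F≠A ✓
holding(F) unmet → stack(F, A) is a no-op
after:  towers=[E/F/C; H/D/B/G/A] holding=-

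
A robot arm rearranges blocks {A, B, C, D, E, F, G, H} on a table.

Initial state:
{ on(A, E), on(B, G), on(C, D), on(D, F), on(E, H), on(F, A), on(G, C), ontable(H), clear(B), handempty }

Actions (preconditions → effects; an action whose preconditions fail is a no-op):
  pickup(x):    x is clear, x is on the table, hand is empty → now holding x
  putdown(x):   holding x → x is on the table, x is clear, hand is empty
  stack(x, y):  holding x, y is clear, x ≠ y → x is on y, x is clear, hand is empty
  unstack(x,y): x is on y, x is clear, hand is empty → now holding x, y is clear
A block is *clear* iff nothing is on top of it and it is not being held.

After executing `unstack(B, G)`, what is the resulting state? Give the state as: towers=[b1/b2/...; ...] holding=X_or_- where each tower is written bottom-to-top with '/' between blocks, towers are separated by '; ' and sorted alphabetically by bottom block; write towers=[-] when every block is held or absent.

towers=[H/E/A/F/D/C/G] holding=B

before: towers=[H/E/A/F/D/C/G/B] holding=-
pre[unstack(B, G)]: on(B,G) yes, clear(B) yes, handempty yes
all met → apply unstack(B, G)
after:  towers=[H/E/A/F/D/C/G] holding=B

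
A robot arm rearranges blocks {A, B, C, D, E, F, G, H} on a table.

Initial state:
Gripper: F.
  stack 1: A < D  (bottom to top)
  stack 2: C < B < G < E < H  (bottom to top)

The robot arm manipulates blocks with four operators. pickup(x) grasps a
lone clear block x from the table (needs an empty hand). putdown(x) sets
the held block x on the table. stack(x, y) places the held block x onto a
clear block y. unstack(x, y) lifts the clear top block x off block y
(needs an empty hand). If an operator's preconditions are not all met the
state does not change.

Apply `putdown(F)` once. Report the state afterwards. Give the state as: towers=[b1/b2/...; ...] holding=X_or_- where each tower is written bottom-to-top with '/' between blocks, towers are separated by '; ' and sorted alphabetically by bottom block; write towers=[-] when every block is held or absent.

before: towers=[A/D; C/B/G/E/H] holding=F
pre[putdown(F)]: holding(F) ✓
all met → apply putdown(F)
after:  towers=[A/D; C/B/G/E/H; F] holding=-

towers=[A/D; C/B/G/E/H; F] holding=-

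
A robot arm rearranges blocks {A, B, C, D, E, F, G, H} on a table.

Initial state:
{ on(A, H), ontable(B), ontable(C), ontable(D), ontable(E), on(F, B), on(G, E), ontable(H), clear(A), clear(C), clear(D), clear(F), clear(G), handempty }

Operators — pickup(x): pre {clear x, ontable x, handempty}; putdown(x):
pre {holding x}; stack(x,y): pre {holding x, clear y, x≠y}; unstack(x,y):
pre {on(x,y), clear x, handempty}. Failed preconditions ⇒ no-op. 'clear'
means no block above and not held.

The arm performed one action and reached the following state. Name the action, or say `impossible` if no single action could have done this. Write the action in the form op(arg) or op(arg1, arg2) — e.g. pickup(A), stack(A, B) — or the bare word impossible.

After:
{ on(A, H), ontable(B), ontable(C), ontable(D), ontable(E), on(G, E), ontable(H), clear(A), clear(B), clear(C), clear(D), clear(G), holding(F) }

unstack(F, B)

target: towers=[B; C; D; E/G; H/A] holding=F
     unstack(G, E) → towers=[B/F; C; D; E; H/A] holding=G
     unstack(A, H) → towers=[B/F; C; D; E/G; H] holding=A
     unstack(F, B) → towers=[B; C; D; E/G; H/A] holding=F  ← match
         pickup(D) → towers=[B/F; C; E/G; H/A] holding=D
         pickup(C) → towers=[B/F; D; E/G; H/A] holding=C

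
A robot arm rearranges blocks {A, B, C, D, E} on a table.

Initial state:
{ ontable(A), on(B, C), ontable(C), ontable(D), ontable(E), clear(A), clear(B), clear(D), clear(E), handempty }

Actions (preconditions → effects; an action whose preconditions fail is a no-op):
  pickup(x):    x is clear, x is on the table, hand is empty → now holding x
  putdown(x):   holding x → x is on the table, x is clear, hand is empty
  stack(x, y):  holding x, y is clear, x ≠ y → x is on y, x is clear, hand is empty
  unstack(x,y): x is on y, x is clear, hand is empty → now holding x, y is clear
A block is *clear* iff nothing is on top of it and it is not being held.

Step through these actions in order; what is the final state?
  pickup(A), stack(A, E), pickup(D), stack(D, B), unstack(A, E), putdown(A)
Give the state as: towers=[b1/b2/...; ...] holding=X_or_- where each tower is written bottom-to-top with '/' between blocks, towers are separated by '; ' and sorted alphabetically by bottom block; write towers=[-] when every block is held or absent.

towers=[A; C/B/D; E] holding=-

step 1 (pickup(A)): towers=[C/B; D; E] holding=A
step 2 (stack(A, E)): towers=[C/B; D; E/A] holding=-
step 3 (pickup(D)): towers=[C/B; E/A] holding=D
step 4 (stack(D, B)): towers=[C/B/D; E/A] holding=-
step 5 (unstack(A, E)): towers=[C/B/D; E] holding=A
step 6 (putdown(A)): towers=[A; C/B/D; E] holding=-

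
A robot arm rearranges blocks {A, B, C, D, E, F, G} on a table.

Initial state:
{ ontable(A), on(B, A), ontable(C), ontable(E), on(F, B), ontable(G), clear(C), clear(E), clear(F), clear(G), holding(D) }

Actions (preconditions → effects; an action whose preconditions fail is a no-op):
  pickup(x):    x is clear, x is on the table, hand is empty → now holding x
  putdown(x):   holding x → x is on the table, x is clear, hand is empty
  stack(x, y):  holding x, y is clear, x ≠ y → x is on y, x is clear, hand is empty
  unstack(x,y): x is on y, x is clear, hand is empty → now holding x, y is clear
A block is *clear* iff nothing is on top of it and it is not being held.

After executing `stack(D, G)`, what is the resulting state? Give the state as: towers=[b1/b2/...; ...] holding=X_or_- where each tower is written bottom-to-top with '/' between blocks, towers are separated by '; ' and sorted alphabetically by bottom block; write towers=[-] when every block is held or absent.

towers=[A/B/F; C; E; G/D] holding=-

before: towers=[A/B/F; C; E; G] holding=D
pre[stack(D, G)]: holding(D) ✓, clear(G) ✓, D≠G ✓
all met → apply stack(D, G)
after:  towers=[A/B/F; C; E; G/D] holding=-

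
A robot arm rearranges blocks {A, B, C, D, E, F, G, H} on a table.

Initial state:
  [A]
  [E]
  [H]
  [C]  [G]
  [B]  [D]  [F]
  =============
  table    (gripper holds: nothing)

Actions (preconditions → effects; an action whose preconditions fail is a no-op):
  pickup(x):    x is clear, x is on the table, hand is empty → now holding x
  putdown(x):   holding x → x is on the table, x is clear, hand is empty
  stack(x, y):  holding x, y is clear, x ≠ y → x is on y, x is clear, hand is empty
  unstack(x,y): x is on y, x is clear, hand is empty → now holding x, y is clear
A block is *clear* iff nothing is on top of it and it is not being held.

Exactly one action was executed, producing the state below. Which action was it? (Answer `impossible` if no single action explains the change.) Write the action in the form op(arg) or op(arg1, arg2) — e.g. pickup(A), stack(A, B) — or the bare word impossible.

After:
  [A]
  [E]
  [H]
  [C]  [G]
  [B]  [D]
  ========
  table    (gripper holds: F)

pickup(F)

target: towers=[B/C/H/E/A; D/G] holding=F
     unstack(G, D) → towers=[B/C/H/E/A; D; F] holding=G
     unstack(A, E) → towers=[B/C/H/E; D/G; F] holding=A
         pickup(F) → towers=[B/C/H/E/A; D/G] holding=F  ← match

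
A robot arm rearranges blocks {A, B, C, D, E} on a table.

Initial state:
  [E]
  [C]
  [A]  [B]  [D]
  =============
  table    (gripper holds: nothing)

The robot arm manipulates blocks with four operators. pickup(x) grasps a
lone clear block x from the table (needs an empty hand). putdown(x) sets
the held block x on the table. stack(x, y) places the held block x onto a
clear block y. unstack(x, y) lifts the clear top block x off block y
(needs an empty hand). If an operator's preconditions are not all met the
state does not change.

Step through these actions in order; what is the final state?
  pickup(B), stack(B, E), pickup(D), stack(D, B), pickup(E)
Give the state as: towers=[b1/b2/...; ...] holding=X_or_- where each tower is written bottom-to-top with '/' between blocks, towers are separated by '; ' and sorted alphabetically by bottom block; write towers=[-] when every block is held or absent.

towers=[A/C/E/B/D] holding=-

step 1 (pickup(B)): towers=[A/C/E; D] holding=B
step 2 (stack(B, E)): towers=[A/C/E/B; D] holding=-
step 3 (pickup(D)): towers=[A/C/E/B] holding=D
step 4 (stack(D, B)): towers=[A/C/E/B/D] holding=-
step 5 (pickup(E)) [no-op]: towers=[A/C/E/B/D] holding=-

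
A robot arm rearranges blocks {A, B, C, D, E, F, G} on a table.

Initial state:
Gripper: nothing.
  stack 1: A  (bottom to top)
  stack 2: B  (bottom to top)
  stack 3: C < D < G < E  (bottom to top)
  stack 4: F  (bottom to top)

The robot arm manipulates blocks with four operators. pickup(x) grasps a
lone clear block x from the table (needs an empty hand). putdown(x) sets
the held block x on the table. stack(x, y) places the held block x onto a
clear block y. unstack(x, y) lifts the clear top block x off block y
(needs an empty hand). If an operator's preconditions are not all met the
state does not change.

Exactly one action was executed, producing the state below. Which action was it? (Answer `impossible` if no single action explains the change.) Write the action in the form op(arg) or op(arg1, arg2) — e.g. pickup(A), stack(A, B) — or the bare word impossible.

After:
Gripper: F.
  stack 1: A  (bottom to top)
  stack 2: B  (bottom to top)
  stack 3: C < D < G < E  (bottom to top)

target: towers=[A; B; C/D/G/E] holding=F
         pickup(B) → towers=[A; C/D/G/E; F] holding=B
         pickup(F) → towers=[A; B; C/D/G/E] holding=F  ← match
         pickup(A) → towers=[B; C/D/G/E; F] holding=A
     unstack(E, G) → towers=[A; B; C/D/G; F] holding=E

pickup(F)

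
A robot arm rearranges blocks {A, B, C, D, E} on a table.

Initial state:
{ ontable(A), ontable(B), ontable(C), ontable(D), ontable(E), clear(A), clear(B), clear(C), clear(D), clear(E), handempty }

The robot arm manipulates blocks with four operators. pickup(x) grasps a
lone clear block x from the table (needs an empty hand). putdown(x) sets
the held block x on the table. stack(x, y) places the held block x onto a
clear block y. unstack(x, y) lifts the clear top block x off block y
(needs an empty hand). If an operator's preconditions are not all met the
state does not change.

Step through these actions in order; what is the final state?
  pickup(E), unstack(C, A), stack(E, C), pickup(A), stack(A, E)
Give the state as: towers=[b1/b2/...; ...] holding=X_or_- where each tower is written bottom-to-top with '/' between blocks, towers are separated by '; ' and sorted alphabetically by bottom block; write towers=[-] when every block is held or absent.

towers=[B; C/E/A; D] holding=-

step 1 (pickup(E)): towers=[A; B; C; D] holding=E
step 2 (unstack(C, A)) [no-op]: towers=[A; B; C; D] holding=E
step 3 (stack(E, C)): towers=[A; B; C/E; D] holding=-
step 4 (pickup(A)): towers=[B; C/E; D] holding=A
step 5 (stack(A, E)): towers=[B; C/E/A; D] holding=-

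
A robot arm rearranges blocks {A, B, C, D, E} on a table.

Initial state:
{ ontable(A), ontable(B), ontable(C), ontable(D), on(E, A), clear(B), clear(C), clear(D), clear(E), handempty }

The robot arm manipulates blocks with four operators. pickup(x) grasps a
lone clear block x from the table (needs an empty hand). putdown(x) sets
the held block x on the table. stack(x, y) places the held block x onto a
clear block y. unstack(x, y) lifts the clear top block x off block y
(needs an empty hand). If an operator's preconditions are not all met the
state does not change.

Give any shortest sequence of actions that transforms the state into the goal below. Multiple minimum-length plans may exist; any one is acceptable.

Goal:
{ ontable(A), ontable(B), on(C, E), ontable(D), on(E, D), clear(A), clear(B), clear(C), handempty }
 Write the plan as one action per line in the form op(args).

unstack(E, A)
stack(E, D)
pickup(C)
stack(C, E)

step 1 (unstack(E, A)): towers=[A; B; C; D] holding=E
step 2 (stack(E, D)): towers=[A; B; C; D/E] holding=-
step 3 (pickup(C)): towers=[A; B; D/E] holding=C
step 4 (stack(C, E)): towers=[A; B; D/E/C] holding=-
goal check: towers=[A; B; D/E/C] holding=- — reached (length 4, optimal by BFS)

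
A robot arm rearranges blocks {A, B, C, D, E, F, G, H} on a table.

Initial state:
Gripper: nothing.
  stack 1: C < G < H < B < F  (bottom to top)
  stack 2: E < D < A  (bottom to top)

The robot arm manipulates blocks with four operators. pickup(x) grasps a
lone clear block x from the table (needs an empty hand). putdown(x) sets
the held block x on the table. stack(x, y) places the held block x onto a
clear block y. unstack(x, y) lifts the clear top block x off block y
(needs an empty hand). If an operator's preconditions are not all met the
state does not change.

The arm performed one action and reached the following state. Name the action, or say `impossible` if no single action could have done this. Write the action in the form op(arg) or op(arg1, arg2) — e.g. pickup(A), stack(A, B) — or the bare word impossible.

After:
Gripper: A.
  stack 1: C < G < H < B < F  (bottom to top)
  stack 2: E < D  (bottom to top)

unstack(A, D)

target: towers=[C/G/H/B/F; E/D] holding=A
     unstack(A, D) → towers=[C/G/H/B/F; E/D] holding=A  ← match
     unstack(F, B) → towers=[C/G/H/B; E/D/A] holding=F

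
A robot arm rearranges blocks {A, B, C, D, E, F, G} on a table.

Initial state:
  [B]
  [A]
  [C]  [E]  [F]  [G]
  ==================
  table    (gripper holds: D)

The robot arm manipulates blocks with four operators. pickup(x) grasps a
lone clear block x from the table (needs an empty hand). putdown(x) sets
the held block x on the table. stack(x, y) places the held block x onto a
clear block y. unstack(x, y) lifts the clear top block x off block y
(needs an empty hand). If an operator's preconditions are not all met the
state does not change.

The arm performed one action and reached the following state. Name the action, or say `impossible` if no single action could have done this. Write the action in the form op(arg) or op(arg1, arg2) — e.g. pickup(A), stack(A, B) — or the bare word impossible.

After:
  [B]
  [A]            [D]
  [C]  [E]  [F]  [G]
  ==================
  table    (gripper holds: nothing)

target: towers=[C/A/B; E; F; G/D] holding=-
        putdown(D) → towers=[C/A/B; D; E; F; G] holding=-
       stack(D, B) → towers=[C/A/B/D; E; F; G] holding=-
       stack(D, F) → towers=[C/A/B; E; F/D; G] holding=-
       stack(D, G) → towers=[C/A/B; E; F; G/D] holding=-  ← match
       stack(D, E) → towers=[C/A/B; E/D; F; G] holding=-

stack(D, G)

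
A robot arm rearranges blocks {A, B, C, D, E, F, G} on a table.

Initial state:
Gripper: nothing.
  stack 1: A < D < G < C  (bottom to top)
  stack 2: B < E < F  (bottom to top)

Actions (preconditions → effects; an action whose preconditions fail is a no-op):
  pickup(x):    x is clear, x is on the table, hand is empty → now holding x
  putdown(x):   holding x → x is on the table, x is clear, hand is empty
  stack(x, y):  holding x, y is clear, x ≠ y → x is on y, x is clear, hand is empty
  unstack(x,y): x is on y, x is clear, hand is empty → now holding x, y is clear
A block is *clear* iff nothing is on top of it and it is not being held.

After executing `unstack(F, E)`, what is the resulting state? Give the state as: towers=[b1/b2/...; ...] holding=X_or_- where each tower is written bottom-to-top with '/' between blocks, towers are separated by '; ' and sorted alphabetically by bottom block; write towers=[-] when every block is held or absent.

before: towers=[A/D/G/C; B/E/F] holding=-
pre[unstack(F, E)]: on(F,E) ✓, clear(F) ✓, handempty ✓
all met → apply unstack(F, E)
after:  towers=[A/D/G/C; B/E] holding=F

towers=[A/D/G/C; B/E] holding=F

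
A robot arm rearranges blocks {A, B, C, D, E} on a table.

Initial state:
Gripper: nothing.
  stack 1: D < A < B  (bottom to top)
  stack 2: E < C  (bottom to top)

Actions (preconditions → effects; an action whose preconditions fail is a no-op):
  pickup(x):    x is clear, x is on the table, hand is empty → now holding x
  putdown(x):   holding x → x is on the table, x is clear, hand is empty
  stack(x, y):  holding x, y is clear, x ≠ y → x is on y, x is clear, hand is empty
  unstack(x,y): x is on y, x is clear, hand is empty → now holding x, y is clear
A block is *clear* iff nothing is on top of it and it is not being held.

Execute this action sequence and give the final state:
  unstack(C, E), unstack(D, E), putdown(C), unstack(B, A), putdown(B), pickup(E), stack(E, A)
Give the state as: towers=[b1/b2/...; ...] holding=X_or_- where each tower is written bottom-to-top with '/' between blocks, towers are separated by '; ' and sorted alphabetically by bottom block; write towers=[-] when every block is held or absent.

towers=[B; C; D/A/E] holding=-

step 1 (unstack(C, E)): towers=[D/A/B; E] holding=C
step 2 (unstack(D, E)) [no-op]: towers=[D/A/B; E] holding=C
step 3 (putdown(C)): towers=[C; D/A/B; E] holding=-
step 4 (unstack(B, A)): towers=[C; D/A; E] holding=B
step 5 (putdown(B)): towers=[B; C; D/A; E] holding=-
step 6 (pickup(E)): towers=[B; C; D/A] holding=E
step 7 (stack(E, A)): towers=[B; C; D/A/E] holding=-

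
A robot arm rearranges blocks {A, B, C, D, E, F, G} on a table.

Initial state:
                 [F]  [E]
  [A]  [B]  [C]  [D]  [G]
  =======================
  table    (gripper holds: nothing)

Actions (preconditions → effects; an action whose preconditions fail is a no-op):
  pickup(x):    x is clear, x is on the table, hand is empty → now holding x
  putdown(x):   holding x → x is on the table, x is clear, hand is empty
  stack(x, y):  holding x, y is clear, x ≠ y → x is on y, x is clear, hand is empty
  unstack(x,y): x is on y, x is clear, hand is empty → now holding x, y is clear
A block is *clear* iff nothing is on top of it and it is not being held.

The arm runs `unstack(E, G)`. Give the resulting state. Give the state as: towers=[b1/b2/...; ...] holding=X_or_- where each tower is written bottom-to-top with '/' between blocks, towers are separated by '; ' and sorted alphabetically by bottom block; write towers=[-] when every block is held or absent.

before: towers=[A; B; C; D/F; G/E] holding=-
pre[unstack(E, G)]: on(E,G) ok, clear(E) ok, handempty ok
all met → apply unstack(E, G)
after:  towers=[A; B; C; D/F; G] holding=E

towers=[A; B; C; D/F; G] holding=E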